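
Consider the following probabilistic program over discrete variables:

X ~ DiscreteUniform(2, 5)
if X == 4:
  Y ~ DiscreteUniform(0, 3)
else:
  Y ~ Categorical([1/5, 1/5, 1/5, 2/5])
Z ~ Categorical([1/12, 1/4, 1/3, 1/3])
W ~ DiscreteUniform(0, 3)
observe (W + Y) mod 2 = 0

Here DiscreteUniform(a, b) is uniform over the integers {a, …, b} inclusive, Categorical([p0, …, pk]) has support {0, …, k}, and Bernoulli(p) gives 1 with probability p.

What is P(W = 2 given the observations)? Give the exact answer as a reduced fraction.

Enumerate traces; 128 have nonzero weight after conditioning:
  (X=2, Y=0, Z=0, W=0) weight 1/960
  (X=2, Y=0, Z=0, W=2) weight 1/960
  (X=2, Y=0, Z=1, W=0) weight 1/320
  (X=2, Y=0, Z=1, W=2) weight 1/320
  (X=2, Y=0, Z=2, W=0) weight 1/240
  (X=2, Y=0, Z=2, W=2) weight 1/240
  (X=2, Y=0, Z=3, W=0) weight 1/240
  (X=2, Y=0, Z=3, W=2) weight 1/240
  (X=2, Y=1, Z=0, W=1) weight 1/960
  (X=2, Y=1, Z=0, W=3) weight 1/960
  … 118 more
Group by W:
  weight(W=0) = 17/160
  weight(W=1) = 23/160
  weight(W=2) = 17/160
  weight(W=3) = 23/160
Total weight = 17/160 + 23/160 + 17/160 + 23/160 = 1/2
P(W=0 | obs) = 17/160 / 1/2 = 17/80
P(W=1 | obs) = 23/160 / 1/2 = 23/80
P(W=2 | obs) = 17/160 / 1/2 = 17/80
P(W=3 | obs) = 23/160 / 1/2 = 23/80

P(W = 2 | obs) = 17/80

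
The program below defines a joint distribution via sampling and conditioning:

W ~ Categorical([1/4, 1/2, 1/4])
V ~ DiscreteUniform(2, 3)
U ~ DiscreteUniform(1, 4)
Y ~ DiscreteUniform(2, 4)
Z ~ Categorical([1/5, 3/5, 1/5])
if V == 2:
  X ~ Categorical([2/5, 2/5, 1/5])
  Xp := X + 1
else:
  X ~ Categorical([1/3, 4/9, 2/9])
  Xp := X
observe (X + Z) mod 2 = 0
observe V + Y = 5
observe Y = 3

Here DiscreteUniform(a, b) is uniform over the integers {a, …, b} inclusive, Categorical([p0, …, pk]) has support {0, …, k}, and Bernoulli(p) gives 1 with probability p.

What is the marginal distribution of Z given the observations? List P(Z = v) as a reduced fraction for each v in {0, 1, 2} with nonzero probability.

P(Z=0) = 1/4, P(Z=1) = 1/2, P(Z=2) = 1/4

Enumerate traces; 60 have nonzero weight after conditioning:
  (W=0, V=2, U=1, Y=3, Z=0, X=0) weight 1/1200
  (W=0, V=2, U=1, Y=3, Z=0, X=2) weight 1/2400
  (W=0, V=2, U=1, Y=3, Z=1, X=1) weight 1/400
  (W=0, V=2, U=1, Y=3, Z=2, X=0) weight 1/1200
  (W=0, V=2, U=1, Y=3, Z=2, X=2) weight 1/2400
  (W=0, V=2, U=2, Y=3, Z=0, X=0) weight 1/1200
  (W=0, V=2, U=2, Y=3, Z=0, X=2) weight 1/2400
  (W=0, V=2, U=2, Y=3, Z=1, X=1) weight 1/400
  … 52 more
Group by Z:
  weight(Z=0) = 1/50
  weight(Z=1) = 1/25
  weight(Z=2) = 1/50
Total weight = 1/50 + 1/25 + 1/50 = 2/25
P(Z=0 | obs) = 1/50 / 2/25 = 1/4
P(Z=1 | obs) = 1/25 / 2/25 = 1/2
P(Z=2 | obs) = 1/50 / 2/25 = 1/4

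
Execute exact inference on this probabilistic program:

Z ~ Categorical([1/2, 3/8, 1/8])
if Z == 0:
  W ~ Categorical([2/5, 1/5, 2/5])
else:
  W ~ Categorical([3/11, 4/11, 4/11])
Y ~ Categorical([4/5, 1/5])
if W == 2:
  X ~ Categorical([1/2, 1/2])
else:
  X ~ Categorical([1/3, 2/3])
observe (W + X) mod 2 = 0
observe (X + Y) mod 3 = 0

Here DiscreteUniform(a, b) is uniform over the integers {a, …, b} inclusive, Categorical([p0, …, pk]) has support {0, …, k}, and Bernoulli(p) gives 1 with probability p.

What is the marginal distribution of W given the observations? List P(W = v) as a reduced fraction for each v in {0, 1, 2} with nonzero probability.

Enumerate traces; 6 have nonzero weight after conditioning:
  (Z=0, W=0, Y=0, X=0) weight 4/75
  (Z=0, W=2, Y=0, X=0) weight 2/25
  (Z=1, W=0, Y=0, X=0) weight 3/110
  (Z=1, W=2, Y=0, X=0) weight 3/55
  (Z=2, W=0, Y=0, X=0) weight 1/110
  (Z=2, W=2, Y=0, X=0) weight 1/55
Group by W:
  weight(W=0) = 74/825
  weight(W=2) = 42/275
Total weight = 74/825 + 42/275 = 8/33
P(W=0 | obs) = 74/825 / 8/33 = 37/100
P(W=2 | obs) = 42/275 / 8/33 = 63/100

P(W=0) = 37/100, P(W=2) = 63/100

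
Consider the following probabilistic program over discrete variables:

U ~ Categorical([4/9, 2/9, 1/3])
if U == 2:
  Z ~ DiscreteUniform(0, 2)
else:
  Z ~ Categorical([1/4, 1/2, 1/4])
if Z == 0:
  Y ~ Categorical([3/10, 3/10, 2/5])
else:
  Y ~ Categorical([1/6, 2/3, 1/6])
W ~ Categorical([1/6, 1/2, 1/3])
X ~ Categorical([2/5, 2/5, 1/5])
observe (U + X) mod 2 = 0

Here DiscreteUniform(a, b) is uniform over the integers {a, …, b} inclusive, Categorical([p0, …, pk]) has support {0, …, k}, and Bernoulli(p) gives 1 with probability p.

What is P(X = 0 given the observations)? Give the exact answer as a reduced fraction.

Enumerate traces; 135 have nonzero weight after conditioning:
  (U=0, Z=0, Y=0, W=0, X=0) weight 1/450
  (U=0, Z=0, Y=0, W=0, X=2) weight 1/900
  (U=0, Z=0, Y=0, W=1, X=0) weight 1/150
  (U=0, Z=0, Y=0, W=1, X=2) weight 1/300
  (U=0, Z=0, Y=0, W=2, X=0) weight 1/225
  (U=0, Z=0, Y=0, W=2, X=2) weight 1/450
  (U=0, Z=0, Y=1, W=0, X=0) weight 1/450
  (U=0, Z=0, Y=1, W=0, X=2) weight 1/900
  (U=1, Z=0, Y=0, W=0, X=1) weight 1/900
  … 126 more
Group by X:
  weight(X=0) = 14/45
  weight(X=1) = 4/45
  weight(X=2) = 7/45
Total weight = 14/45 + 4/45 + 7/45 = 5/9
P(X=0 | obs) = 14/45 / 5/9 = 14/25
P(X=1 | obs) = 4/45 / 5/9 = 4/25
P(X=2 | obs) = 7/45 / 5/9 = 7/25

P(X = 0 | obs) = 14/25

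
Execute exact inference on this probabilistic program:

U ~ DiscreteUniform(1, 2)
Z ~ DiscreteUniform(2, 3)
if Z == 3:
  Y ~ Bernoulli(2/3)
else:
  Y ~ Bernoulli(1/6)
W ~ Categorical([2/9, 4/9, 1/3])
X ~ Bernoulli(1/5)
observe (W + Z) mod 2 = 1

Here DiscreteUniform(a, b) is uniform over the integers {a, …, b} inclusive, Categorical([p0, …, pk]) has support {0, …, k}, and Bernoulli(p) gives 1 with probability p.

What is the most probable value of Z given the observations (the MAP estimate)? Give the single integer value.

Enumerate traces; 24 have nonzero weight after conditioning:
  (U=1, Z=2, Y=0, W=1, X=0) weight 2/27
  (U=1, Z=2, Y=0, W=1, X=1) weight 1/54
  (U=1, Z=2, Y=1, W=1, X=0) weight 2/135
  (U=1, Z=2, Y=1, W=1, X=1) weight 1/270
  (U=1, Z=3, Y=0, W=0, X=0) weight 2/135
  (U=1, Z=3, Y=0, W=0, X=1) weight 1/270
  (U=1, Z=3, Y=0, W=2, X=0) weight 1/45
  (U=1, Z=3, Y=0, W=2, X=1) weight 1/180
  … 16 more
Group by Z:
  weight(Z=2) = 2/9
  weight(Z=3) = 5/18
Total weight = 2/9 + 5/18 = 1/2
P(Z=2 | obs) = 2/9 / 1/2 = 4/9
P(Z=3 | obs) = 5/18 / 1/2 = 5/9
argmax = 3

argmax_v P(Z = v | obs) = 3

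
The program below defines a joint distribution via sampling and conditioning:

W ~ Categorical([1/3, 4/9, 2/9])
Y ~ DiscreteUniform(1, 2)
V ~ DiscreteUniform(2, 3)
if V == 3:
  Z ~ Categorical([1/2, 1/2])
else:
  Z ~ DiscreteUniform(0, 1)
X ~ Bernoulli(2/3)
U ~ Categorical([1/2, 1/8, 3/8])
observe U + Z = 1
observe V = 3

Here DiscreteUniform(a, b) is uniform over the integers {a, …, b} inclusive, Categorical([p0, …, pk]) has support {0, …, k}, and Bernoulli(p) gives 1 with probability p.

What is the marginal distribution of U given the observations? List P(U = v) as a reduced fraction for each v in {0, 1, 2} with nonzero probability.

Enumerate traces; 24 have nonzero weight after conditioning:
  (W=0, Y=1, V=3, Z=0, X=0, U=1) weight 1/576
  (W=0, Y=1, V=3, Z=0, X=1, U=1) weight 1/288
  (W=0, Y=1, V=3, Z=1, X=0, U=0) weight 1/144
  (W=0, Y=1, V=3, Z=1, X=1, U=0) weight 1/72
  (W=0, Y=2, V=3, Z=0, X=0, U=1) weight 1/576
  (W=0, Y=2, V=3, Z=0, X=1, U=1) weight 1/288
  (W=0, Y=2, V=3, Z=1, X=0, U=0) weight 1/144
  (W=0, Y=2, V=3, Z=1, X=1, U=0) weight 1/72
  … 16 more
Group by U:
  weight(U=0) = 1/8
  weight(U=1) = 1/32
Total weight = 1/8 + 1/32 = 5/32
P(U=0 | obs) = 1/8 / 5/32 = 4/5
P(U=1 | obs) = 1/32 / 5/32 = 1/5

P(U=0) = 4/5, P(U=1) = 1/5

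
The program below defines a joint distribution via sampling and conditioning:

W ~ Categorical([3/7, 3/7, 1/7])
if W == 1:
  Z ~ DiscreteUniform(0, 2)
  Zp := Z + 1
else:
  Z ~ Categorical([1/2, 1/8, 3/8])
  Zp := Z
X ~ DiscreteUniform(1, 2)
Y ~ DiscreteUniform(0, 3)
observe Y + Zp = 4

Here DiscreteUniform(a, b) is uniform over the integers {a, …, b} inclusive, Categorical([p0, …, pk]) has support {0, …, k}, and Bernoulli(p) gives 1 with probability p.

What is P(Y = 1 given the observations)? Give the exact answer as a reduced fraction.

Enumerate traces; 14 have nonzero weight after conditioning:
  (W=0, Z=1, X=1, Y=3) weight 3/448
  (W=0, Z=1, X=2, Y=3) weight 3/448
  (W=0, Z=2, X=1, Y=2) weight 9/448
  (W=0, Z=2, X=2, Y=2) weight 9/448
  (W=1, Z=0, X=1, Y=3) weight 1/56
  (W=1, Z=0, X=2, Y=3) weight 1/56
  (W=1, Z=1, X=1, Y=2) weight 1/56
  (W=1, Z=1, X=2, Y=2) weight 1/56
  (W=1, Z=2, X=1, Y=1) weight 1/56
  … 5 more
Group by Y:
  weight(Y=1) = 1/28
  weight(Y=2) = 5/56
  weight(Y=3) = 3/56
Total weight = 1/28 + 5/56 + 3/56 = 5/28
P(Y=1 | obs) = 1/28 / 5/28 = 1/5
P(Y=2 | obs) = 5/56 / 5/28 = 1/2
P(Y=3 | obs) = 3/56 / 5/28 = 3/10

P(Y = 1 | obs) = 1/5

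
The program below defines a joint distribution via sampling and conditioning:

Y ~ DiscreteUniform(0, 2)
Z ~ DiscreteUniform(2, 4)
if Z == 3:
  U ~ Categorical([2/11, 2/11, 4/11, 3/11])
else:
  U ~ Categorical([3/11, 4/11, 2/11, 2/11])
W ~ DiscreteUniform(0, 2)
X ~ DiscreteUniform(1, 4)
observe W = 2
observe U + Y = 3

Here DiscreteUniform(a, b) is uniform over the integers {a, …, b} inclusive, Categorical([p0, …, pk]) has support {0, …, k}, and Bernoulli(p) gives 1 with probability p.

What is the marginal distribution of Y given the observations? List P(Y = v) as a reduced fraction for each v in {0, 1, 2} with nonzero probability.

P(Y=0) = 7/25, P(Y=1) = 8/25, P(Y=2) = 2/5

Enumerate traces; 36 have nonzero weight after conditioning:
  (Y=0, Z=2, U=3, W=2, X=1) weight 1/594
  (Y=0, Z=2, U=3, W=2, X=2) weight 1/594
  (Y=0, Z=2, U=3, W=2, X=3) weight 1/594
  (Y=0, Z=2, U=3, W=2, X=4) weight 1/594
  (Y=0, Z=3, U=3, W=2, X=1) weight 1/396
  (Y=0, Z=3, U=3, W=2, X=2) weight 1/396
  (Y=0, Z=3, U=3, W=2, X=3) weight 1/396
  (Y=0, Z=3, U=3, W=2, X=4) weight 1/396
  (Y=1, Z=2, U=2, W=2, X=1) weight 1/594
  (Y=2, Z=2, U=1, W=2, X=1) weight 1/297
  … 26 more
Group by Y:
  weight(Y=0) = 7/297
  weight(Y=1) = 8/297
  weight(Y=2) = 10/297
Total weight = 7/297 + 8/297 + 10/297 = 25/297
P(Y=0 | obs) = 7/297 / 25/297 = 7/25
P(Y=1 | obs) = 8/297 / 25/297 = 8/25
P(Y=2 | obs) = 10/297 / 25/297 = 2/5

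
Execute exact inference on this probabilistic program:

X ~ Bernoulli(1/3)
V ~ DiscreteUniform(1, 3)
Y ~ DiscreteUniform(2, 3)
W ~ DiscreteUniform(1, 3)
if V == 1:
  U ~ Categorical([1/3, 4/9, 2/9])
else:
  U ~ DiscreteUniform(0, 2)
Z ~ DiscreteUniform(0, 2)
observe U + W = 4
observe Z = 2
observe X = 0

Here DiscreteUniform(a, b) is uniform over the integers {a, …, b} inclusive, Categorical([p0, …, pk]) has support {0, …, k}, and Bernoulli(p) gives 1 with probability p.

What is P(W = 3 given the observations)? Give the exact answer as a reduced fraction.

P(W = 3 | obs) = 5/9

Enumerate traces; 12 have nonzero weight after conditioning:
  (X=0, V=1, Y=2, W=2, U=2, Z=2) weight 2/729
  (X=0, V=1, Y=2, W=3, U=1, Z=2) weight 4/729
  (X=0, V=1, Y=3, W=2, U=2, Z=2) weight 2/729
  (X=0, V=1, Y=3, W=3, U=1, Z=2) weight 4/729
  (X=0, V=2, Y=2, W=2, U=2, Z=2) weight 1/243
  (X=0, V=2, Y=2, W=3, U=1, Z=2) weight 1/243
  (X=0, V=2, Y=3, W=2, U=2, Z=2) weight 1/243
  (X=0, V=2, Y=3, W=3, U=1, Z=2) weight 1/243
  … 4 more
Group by W:
  weight(W=2) = 16/729
  weight(W=3) = 20/729
Total weight = 16/729 + 20/729 = 4/81
P(W=2 | obs) = 16/729 / 4/81 = 4/9
P(W=3 | obs) = 20/729 / 4/81 = 5/9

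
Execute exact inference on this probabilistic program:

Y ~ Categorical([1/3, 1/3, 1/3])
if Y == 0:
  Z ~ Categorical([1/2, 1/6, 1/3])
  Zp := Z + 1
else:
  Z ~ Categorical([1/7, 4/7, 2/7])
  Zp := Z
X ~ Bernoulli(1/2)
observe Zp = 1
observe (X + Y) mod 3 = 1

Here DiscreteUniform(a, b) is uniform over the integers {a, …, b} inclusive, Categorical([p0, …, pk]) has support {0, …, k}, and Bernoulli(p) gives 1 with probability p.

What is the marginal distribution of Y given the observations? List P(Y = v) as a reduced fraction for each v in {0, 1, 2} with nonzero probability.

P(Y=0) = 7/15, P(Y=1) = 8/15

Enumerate traces; 2 have nonzero weight after conditioning:
  (Y=0, Z=0, X=1) weight 1/12
  (Y=1, Z=1, X=0) weight 2/21
Group by Y:
  weight(Y=0) = 1/12
  weight(Y=1) = 2/21
Total weight = 1/12 + 2/21 = 5/28
P(Y=0 | obs) = 1/12 / 5/28 = 7/15
P(Y=1 | obs) = 2/21 / 5/28 = 8/15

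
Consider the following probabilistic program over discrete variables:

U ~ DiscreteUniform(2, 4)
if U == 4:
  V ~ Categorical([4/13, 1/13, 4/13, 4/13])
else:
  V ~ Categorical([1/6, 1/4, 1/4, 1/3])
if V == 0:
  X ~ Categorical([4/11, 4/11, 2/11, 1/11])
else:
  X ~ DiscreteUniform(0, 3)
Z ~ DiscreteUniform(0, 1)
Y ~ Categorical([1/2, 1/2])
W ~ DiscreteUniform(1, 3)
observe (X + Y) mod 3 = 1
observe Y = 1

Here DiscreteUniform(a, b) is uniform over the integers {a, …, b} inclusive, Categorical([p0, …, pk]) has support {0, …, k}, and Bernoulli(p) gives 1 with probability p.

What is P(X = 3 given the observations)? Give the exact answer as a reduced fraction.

P(X = 3 | obs) = 278/631

Enumerate traces; 144 have nonzero weight after conditioning:
  (U=2, V=0, X=0, Z=0, Y=1, W=1) weight 1/594
  (U=2, V=0, X=0, Z=0, Y=1, W=2) weight 1/594
  (U=2, V=0, X=0, Z=0, Y=1, W=3) weight 1/594
  (U=2, V=0, X=0, Z=1, Y=1, W=1) weight 1/594
  (U=2, V=0, X=0, Z=1, Y=1, W=2) weight 1/594
  (U=2, V=0, X=0, Z=1, Y=1, W=3) weight 1/594
  (U=2, V=0, X=3, Z=0, Y=1, W=1) weight 1/2376
  (U=2, V=0, X=3, Z=0, Y=1, W=2) weight 1/2376
  … 136 more
Group by X:
  weight(X=0) = 353/2574
  weight(X=3) = 139/1287
Total weight = 353/2574 + 139/1287 = 631/2574
P(X=0 | obs) = 353/2574 / 631/2574 = 353/631
P(X=3 | obs) = 139/1287 / 631/2574 = 278/631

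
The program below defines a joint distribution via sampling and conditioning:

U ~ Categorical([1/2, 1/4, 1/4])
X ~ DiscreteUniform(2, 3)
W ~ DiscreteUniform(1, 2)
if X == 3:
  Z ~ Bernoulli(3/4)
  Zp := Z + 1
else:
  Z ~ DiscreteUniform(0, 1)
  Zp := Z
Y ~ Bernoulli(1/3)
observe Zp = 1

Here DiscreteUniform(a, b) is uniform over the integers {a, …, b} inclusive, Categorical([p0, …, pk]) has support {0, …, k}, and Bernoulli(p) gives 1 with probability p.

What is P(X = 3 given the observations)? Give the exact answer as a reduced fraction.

P(X = 3 | obs) = 1/3

Enumerate traces; 24 have nonzero weight after conditioning:
  (U=0, X=2, W=1, Z=1, Y=0) weight 1/24
  (U=0, X=2, W=1, Z=1, Y=1) weight 1/48
  (U=0, X=2, W=2, Z=1, Y=0) weight 1/24
  (U=0, X=2, W=2, Z=1, Y=1) weight 1/48
  (U=0, X=3, W=1, Z=0, Y=0) weight 1/48
  (U=0, X=3, W=1, Z=0, Y=1) weight 1/96
  (U=0, X=3, W=2, Z=0, Y=0) weight 1/48
  (U=0, X=3, W=2, Z=0, Y=1) weight 1/96
  … 16 more
Group by X:
  weight(X=2) = 1/4
  weight(X=3) = 1/8
Total weight = 1/4 + 1/8 = 3/8
P(X=2 | obs) = 1/4 / 3/8 = 2/3
P(X=3 | obs) = 1/8 / 3/8 = 1/3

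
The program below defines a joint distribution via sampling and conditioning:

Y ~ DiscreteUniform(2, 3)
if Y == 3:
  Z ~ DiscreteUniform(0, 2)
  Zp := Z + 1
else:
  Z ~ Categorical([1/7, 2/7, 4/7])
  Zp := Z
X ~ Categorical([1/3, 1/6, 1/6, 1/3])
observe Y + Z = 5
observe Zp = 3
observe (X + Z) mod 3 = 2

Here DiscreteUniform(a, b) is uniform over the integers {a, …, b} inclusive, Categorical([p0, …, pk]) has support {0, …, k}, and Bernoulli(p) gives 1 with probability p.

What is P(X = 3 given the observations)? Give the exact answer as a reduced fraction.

Enumerate traces; 2 have nonzero weight after conditioning:
  (Y=3, Z=2, X=0) weight 1/18
  (Y=3, Z=2, X=3) weight 1/18
Group by X:
  weight(X=0) = 1/18
  weight(X=3) = 1/18
Total weight = 1/18 + 1/18 = 1/9
P(X=0 | obs) = 1/18 / 1/9 = 1/2
P(X=3 | obs) = 1/18 / 1/9 = 1/2

P(X = 3 | obs) = 1/2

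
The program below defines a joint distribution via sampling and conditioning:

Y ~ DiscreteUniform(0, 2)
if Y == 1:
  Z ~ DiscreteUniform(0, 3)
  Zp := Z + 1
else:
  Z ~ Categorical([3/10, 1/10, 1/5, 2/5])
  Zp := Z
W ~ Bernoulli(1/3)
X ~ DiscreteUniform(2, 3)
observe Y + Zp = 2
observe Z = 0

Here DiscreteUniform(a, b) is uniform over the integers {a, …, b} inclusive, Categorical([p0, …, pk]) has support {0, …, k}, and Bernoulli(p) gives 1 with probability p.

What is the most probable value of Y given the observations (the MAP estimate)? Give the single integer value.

Enumerate traces; 8 have nonzero weight after conditioning:
  (Y=1, Z=0, W=0, X=2) weight 1/36
  (Y=1, Z=0, W=0, X=3) weight 1/36
  (Y=1, Z=0, W=1, X=2) weight 1/72
  (Y=1, Z=0, W=1, X=3) weight 1/72
  (Y=2, Z=0, W=0, X=2) weight 1/30
  (Y=2, Z=0, W=0, X=3) weight 1/30
  (Y=2, Z=0, W=1, X=2) weight 1/60
  (Y=2, Z=0, W=1, X=3) weight 1/60
Group by Y:
  weight(Y=1) = 1/12
  weight(Y=2) = 1/10
Total weight = 1/12 + 1/10 = 11/60
P(Y=1 | obs) = 1/12 / 11/60 = 5/11
P(Y=2 | obs) = 1/10 / 11/60 = 6/11
argmax = 2

argmax_v P(Y = v | obs) = 2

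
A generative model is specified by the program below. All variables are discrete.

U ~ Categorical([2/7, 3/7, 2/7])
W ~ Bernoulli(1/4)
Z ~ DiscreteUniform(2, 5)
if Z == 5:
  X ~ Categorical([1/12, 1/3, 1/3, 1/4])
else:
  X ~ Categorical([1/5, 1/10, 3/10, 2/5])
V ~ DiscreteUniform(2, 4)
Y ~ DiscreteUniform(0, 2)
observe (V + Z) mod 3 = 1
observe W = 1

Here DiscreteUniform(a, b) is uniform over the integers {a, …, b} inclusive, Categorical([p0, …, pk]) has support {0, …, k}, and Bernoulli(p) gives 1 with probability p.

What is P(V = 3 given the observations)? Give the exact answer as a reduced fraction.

P(V = 3 | obs) = 1/4

Enumerate traces; 144 have nonzero weight after conditioning:
  (U=0, W=1, Z=2, X=0, V=2, Y=0) weight 1/2520
  (U=0, W=1, Z=2, X=0, V=2, Y=1) weight 1/2520
  (U=0, W=1, Z=2, X=0, V=2, Y=2) weight 1/2520
  (U=0, W=1, Z=2, X=1, V=2, Y=0) weight 1/5040
  (U=0, W=1, Z=2, X=1, V=2, Y=1) weight 1/5040
  (U=0, W=1, Z=2, X=1, V=2, Y=2) weight 1/5040
  (U=0, W=1, Z=2, X=2, V=2, Y=0) weight 1/1680
  (U=0, W=1, Z=2, X=2, V=2, Y=1) weight 1/1680
  (U=0, W=1, Z=3, X=0, V=4, Y=0) weight 1/2520
  (U=0, W=1, Z=4, X=0, V=3, Y=0) weight 1/2520
  … 134 more
Group by V:
  weight(V=2) = 1/24
  weight(V=3) = 1/48
  weight(V=4) = 1/48
Total weight = 1/24 + 1/48 + 1/48 = 1/12
P(V=2 | obs) = 1/24 / 1/12 = 1/2
P(V=3 | obs) = 1/48 / 1/12 = 1/4
P(V=4 | obs) = 1/48 / 1/12 = 1/4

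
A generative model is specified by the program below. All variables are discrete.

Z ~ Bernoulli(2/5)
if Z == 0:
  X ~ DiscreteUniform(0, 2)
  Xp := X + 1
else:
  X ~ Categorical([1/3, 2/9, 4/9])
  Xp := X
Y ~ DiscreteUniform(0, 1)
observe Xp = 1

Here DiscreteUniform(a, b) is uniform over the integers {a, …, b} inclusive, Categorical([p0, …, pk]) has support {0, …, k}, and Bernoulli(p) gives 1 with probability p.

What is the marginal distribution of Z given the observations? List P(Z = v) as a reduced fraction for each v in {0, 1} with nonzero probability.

Enumerate traces; 4 have nonzero weight after conditioning:
  (Z=0, X=0, Y=0) weight 1/10
  (Z=0, X=0, Y=1) weight 1/10
  (Z=1, X=1, Y=0) weight 2/45
  (Z=1, X=1, Y=1) weight 2/45
Group by Z:
  weight(Z=0) = 1/5
  weight(Z=1) = 4/45
Total weight = 1/5 + 4/45 = 13/45
P(Z=0 | obs) = 1/5 / 13/45 = 9/13
P(Z=1 | obs) = 4/45 / 13/45 = 4/13

P(Z=0) = 9/13, P(Z=1) = 4/13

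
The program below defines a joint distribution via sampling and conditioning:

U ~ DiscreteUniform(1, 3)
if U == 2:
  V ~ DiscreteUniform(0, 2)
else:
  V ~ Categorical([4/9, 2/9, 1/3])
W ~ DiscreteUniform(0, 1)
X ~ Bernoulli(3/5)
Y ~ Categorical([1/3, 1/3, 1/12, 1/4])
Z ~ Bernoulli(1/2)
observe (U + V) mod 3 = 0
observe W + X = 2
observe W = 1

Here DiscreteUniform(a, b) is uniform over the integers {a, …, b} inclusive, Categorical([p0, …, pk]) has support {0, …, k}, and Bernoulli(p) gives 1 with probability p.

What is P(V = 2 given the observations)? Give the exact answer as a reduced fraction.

Enumerate traces; 24 have nonzero weight after conditioning:
  (U=1, V=2, W=1, X=1, Y=0, Z=0) weight 1/180
  (U=1, V=2, W=1, X=1, Y=0, Z=1) weight 1/180
  (U=1, V=2, W=1, X=1, Y=1, Z=0) weight 1/180
  (U=1, V=2, W=1, X=1, Y=1, Z=1) weight 1/180
  (U=1, V=2, W=1, X=1, Y=2, Z=0) weight 1/720
  (U=1, V=2, W=1, X=1, Y=2, Z=1) weight 1/720
  (U=1, V=2, W=1, X=1, Y=3, Z=0) weight 1/240
  (U=1, V=2, W=1, X=1, Y=3, Z=1) weight 1/240
  (U=2, V=1, W=1, X=1, Y=0, Z=0) weight 1/180
  (U=3, V=0, W=1, X=1, Y=0, Z=0) weight 1/135
  … 14 more
Group by V:
  weight(V=0) = 2/45
  weight(V=1) = 1/30
  weight(V=2) = 1/30
Total weight = 2/45 + 1/30 + 1/30 = 1/9
P(V=0 | obs) = 2/45 / 1/9 = 2/5
P(V=1 | obs) = 1/30 / 1/9 = 3/10
P(V=2 | obs) = 1/30 / 1/9 = 3/10

P(V = 2 | obs) = 3/10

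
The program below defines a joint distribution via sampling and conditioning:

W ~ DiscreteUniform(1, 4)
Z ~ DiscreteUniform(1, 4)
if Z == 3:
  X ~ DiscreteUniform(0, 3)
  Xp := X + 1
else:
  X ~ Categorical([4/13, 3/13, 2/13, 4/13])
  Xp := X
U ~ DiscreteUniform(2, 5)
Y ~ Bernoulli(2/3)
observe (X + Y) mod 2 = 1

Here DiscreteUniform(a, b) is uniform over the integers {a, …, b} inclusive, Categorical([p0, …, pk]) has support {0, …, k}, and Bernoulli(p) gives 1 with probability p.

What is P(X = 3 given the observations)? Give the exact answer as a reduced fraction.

Enumerate traces; 256 have nonzero weight after conditioning:
  (W=1, Z=1, X=0, U=2, Y=1) weight 1/312
  (W=1, Z=1, X=0, U=3, Y=1) weight 1/312
  (W=1, Z=1, X=0, U=4, Y=1) weight 1/312
  (W=1, Z=1, X=0, U=5, Y=1) weight 1/312
  (W=1, Z=1, X=1, U=2, Y=0) weight 1/832
  (W=1, Z=1, X=1, U=3, Y=0) weight 1/832
  (W=1, Z=1, X=1, U=4, Y=0) weight 1/832
  (W=1, Z=1, X=1, U=5, Y=0) weight 1/832
  (W=1, Z=1, X=2, U=2, Y=1) weight 1/624
  (W=1, Z=1, X=3, U=2, Y=0) weight 1/624
  … 246 more
Group by X:
  weight(X=0) = 61/312
  weight(X=1) = 49/624
  weight(X=2) = 37/312
  weight(X=3) = 61/624
Total weight = 61/312 + 49/624 + 37/312 + 61/624 = 51/104
P(X=0 | obs) = 61/312 / 51/104 = 61/153
P(X=1 | obs) = 49/624 / 51/104 = 49/306
P(X=2 | obs) = 37/312 / 51/104 = 37/153
P(X=3 | obs) = 61/624 / 51/104 = 61/306

P(X = 3 | obs) = 61/306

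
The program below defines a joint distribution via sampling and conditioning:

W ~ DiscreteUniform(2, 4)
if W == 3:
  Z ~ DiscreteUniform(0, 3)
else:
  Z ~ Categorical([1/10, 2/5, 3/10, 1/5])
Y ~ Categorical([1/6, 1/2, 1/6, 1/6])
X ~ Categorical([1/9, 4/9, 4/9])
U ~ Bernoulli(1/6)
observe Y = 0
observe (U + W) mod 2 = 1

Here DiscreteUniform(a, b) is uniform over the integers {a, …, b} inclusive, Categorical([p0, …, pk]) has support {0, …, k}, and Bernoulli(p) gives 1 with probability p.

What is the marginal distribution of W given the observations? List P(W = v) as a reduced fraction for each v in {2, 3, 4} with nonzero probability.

P(W=2) = 1/7, P(W=3) = 5/7, P(W=4) = 1/7

Enumerate traces; 36 have nonzero weight after conditioning:
  (W=2, Z=0, Y=0, X=0, U=1) weight 1/9720
  (W=2, Z=0, Y=0, X=1, U=1) weight 1/2430
  (W=2, Z=0, Y=0, X=2, U=1) weight 1/2430
  (W=2, Z=1, Y=0, X=0, U=1) weight 1/2430
  (W=2, Z=1, Y=0, X=1, U=1) weight 2/1215
  (W=2, Z=1, Y=0, X=2, U=1) weight 2/1215
  (W=2, Z=2, Y=0, X=0, U=1) weight 1/3240
  (W=2, Z=2, Y=0, X=1, U=1) weight 1/810
  (W=3, Z=0, Y=0, X=0, U=0) weight 5/3888
  (W=4, Z=0, Y=0, X=0, U=1) weight 1/9720
  … 26 more
Group by W:
  weight(W=2) = 1/108
  weight(W=3) = 5/108
  weight(W=4) = 1/108
Total weight = 1/108 + 5/108 + 1/108 = 7/108
P(W=2 | obs) = 1/108 / 7/108 = 1/7
P(W=3 | obs) = 5/108 / 7/108 = 5/7
P(W=4 | obs) = 1/108 / 7/108 = 1/7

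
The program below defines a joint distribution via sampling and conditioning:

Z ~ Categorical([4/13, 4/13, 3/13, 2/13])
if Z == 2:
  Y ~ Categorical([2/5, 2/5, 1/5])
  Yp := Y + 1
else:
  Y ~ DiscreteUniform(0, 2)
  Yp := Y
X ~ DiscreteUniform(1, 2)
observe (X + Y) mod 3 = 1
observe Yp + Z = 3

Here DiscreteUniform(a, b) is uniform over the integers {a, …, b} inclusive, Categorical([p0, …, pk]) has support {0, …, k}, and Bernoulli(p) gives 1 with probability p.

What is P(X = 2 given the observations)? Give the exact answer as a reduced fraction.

P(X = 2 | obs) = 5/12

Enumerate traces; 3 have nonzero weight after conditioning:
  (Z=1, Y=2, X=2) weight 2/39
  (Z=2, Y=0, X=1) weight 3/65
  (Z=3, Y=0, X=1) weight 1/39
Group by X:
  weight(X=1) = 14/195
  weight(X=2) = 2/39
Total weight = 14/195 + 2/39 = 8/65
P(X=1 | obs) = 14/195 / 8/65 = 7/12
P(X=2 | obs) = 2/39 / 8/65 = 5/12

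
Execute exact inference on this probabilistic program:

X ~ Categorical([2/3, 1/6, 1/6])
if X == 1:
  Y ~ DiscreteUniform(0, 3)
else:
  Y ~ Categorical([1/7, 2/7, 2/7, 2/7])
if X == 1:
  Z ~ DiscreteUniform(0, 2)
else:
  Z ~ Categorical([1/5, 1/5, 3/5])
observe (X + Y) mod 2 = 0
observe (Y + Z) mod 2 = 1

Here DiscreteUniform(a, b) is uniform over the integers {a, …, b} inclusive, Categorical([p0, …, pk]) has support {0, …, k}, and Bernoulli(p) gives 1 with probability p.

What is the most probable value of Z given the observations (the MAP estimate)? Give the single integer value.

Enumerate traces; 8 have nonzero weight after conditioning:
  (X=0, Y=0, Z=1) weight 2/105
  (X=0, Y=2, Z=1) weight 4/105
  (X=1, Y=1, Z=0) weight 1/72
  (X=1, Y=1, Z=2) weight 1/72
  (X=1, Y=3, Z=0) weight 1/72
  (X=1, Y=3, Z=2) weight 1/72
  (X=2, Y=0, Z=1) weight 1/210
  (X=2, Y=2, Z=1) weight 1/105
Group by Z:
  weight(Z=0) = 1/36
  weight(Z=1) = 1/14
  weight(Z=2) = 1/36
Total weight = 1/36 + 1/14 + 1/36 = 8/63
P(Z=0 | obs) = 1/36 / 8/63 = 7/32
P(Z=1 | obs) = 1/14 / 8/63 = 9/16
P(Z=2 | obs) = 1/36 / 8/63 = 7/32
argmax = 1

argmax_v P(Z = v | obs) = 1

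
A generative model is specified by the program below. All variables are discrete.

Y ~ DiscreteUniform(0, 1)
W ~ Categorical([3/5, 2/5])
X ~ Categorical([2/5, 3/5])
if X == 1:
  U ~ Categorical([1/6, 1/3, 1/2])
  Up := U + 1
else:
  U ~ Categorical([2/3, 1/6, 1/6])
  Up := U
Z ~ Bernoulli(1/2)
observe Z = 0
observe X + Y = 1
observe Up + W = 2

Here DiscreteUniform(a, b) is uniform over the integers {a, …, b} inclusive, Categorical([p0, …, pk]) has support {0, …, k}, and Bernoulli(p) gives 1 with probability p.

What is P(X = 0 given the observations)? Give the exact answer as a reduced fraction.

P(X = 0 | obs) = 5/17

Enumerate traces; 4 have nonzero weight after conditioning:
  (Y=0, W=0, X=1, U=1, Z=0) weight 3/100
  (Y=0, W=1, X=1, U=0, Z=0) weight 1/100
  (Y=1, W=0, X=0, U=2, Z=0) weight 1/100
  (Y=1, W=1, X=0, U=1, Z=0) weight 1/150
Group by X:
  weight(X=0) = 1/60
  weight(X=1) = 1/25
Total weight = 1/60 + 1/25 = 17/300
P(X=0 | obs) = 1/60 / 17/300 = 5/17
P(X=1 | obs) = 1/25 / 17/300 = 12/17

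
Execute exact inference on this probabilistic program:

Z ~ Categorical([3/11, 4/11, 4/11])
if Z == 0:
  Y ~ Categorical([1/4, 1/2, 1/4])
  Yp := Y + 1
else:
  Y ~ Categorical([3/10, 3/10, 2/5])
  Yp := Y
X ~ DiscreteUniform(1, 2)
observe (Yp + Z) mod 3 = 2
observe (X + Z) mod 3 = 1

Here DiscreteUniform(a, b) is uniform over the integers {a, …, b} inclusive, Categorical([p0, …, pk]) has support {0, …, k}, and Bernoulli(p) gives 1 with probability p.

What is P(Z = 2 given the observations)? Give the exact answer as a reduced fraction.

P(Z = 2 | obs) = 4/9

Enumerate traces; 2 have nonzero weight after conditioning:
  (Z=0, Y=1, X=1) weight 3/44
  (Z=2, Y=0, X=2) weight 3/55
Group by Z:
  weight(Z=0) = 3/44
  weight(Z=2) = 3/55
Total weight = 3/44 + 3/55 = 27/220
P(Z=0 | obs) = 3/44 / 27/220 = 5/9
P(Z=2 | obs) = 3/55 / 27/220 = 4/9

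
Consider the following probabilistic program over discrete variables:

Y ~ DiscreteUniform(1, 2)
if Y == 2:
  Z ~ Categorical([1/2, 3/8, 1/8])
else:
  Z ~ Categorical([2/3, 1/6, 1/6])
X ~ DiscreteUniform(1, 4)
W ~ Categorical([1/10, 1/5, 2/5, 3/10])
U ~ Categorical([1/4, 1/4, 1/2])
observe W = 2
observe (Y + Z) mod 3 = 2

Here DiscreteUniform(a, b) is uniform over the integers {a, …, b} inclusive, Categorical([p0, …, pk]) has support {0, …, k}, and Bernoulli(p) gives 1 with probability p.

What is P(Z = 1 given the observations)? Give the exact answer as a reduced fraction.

P(Z = 1 | obs) = 1/4

Enumerate traces; 24 have nonzero weight after conditioning:
  (Y=1, Z=1, X=1, W=2, U=0) weight 1/480
  (Y=1, Z=1, X=1, W=2, U=1) weight 1/480
  (Y=1, Z=1, X=1, W=2, U=2) weight 1/240
  (Y=1, Z=1, X=2, W=2, U=0) weight 1/480
  (Y=1, Z=1, X=2, W=2, U=1) weight 1/480
  (Y=1, Z=1, X=2, W=2, U=2) weight 1/240
  (Y=1, Z=1, X=3, W=2, U=0) weight 1/480
  (Y=1, Z=1, X=3, W=2, U=1) weight 1/480
  (Y=2, Z=0, X=1, W=2, U=0) weight 1/160
  … 15 more
Group by Z:
  weight(Z=0) = 1/10
  weight(Z=1) = 1/30
Total weight = 1/10 + 1/30 = 2/15
P(Z=0 | obs) = 1/10 / 2/15 = 3/4
P(Z=1 | obs) = 1/30 / 2/15 = 1/4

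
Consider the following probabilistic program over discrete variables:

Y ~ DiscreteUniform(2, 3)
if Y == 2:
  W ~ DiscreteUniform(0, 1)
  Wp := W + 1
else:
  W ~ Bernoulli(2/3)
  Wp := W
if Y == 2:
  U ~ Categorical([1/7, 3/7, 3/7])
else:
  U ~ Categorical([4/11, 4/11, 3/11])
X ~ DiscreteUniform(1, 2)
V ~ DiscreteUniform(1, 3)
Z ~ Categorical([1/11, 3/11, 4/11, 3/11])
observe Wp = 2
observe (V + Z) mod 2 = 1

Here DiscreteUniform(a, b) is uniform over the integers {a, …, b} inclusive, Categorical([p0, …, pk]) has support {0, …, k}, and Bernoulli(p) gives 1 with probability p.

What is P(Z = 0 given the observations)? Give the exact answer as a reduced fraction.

P(Z = 0 | obs) = 1/8

Enumerate traces; 36 have nonzero weight after conditioning:
  (Y=2, W=1, U=0, X=1, V=1, Z=0) weight 1/1848
  (Y=2, W=1, U=0, X=1, V=1, Z=2) weight 1/462
  (Y=2, W=1, U=0, X=1, V=2, Z=1) weight 1/616
  (Y=2, W=1, U=0, X=1, V=2, Z=3) weight 1/616
  (Y=2, W=1, U=0, X=1, V=3, Z=0) weight 1/1848
  (Y=2, W=1, U=0, X=1, V=3, Z=2) weight 1/462
  (Y=2, W=1, U=0, X=2, V=1, Z=0) weight 1/1848
  (Y=2, W=1, U=0, X=2, V=1, Z=2) weight 1/462
  … 28 more
Group by Z:
  weight(Z=0) = 1/66
  weight(Z=1) = 1/44
  weight(Z=2) = 2/33
  weight(Z=3) = 1/44
Total weight = 1/66 + 1/44 + 2/33 + 1/44 = 4/33
P(Z=0 | obs) = 1/66 / 4/33 = 1/8
P(Z=1 | obs) = 1/44 / 4/33 = 3/16
P(Z=2 | obs) = 2/33 / 4/33 = 1/2
P(Z=3 | obs) = 1/44 / 4/33 = 3/16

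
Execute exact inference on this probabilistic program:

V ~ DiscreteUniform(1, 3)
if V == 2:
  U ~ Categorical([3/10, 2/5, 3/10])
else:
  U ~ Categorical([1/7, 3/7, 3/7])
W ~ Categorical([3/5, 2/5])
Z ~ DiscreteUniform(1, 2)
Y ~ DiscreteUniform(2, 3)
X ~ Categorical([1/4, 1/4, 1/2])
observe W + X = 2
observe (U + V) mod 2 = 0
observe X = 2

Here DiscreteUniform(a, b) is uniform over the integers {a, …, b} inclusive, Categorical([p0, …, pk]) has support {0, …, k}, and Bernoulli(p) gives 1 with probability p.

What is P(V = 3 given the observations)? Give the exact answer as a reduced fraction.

Enumerate traces; 16 have nonzero weight after conditioning:
  (V=1, U=1, W=0, Z=1, Y=2, X=2) weight 3/280
  (V=1, U=1, W=0, Z=1, Y=3, X=2) weight 3/280
  (V=1, U=1, W=0, Z=2, Y=2, X=2) weight 3/280
  (V=1, U=1, W=0, Z=2, Y=3, X=2) weight 3/280
  (V=2, U=0, W=0, Z=1, Y=2, X=2) weight 3/400
  (V=2, U=0, W=0, Z=1, Y=3, X=2) weight 3/400
  (V=2, U=0, W=0, Z=2, Y=2, X=2) weight 3/400
  (V=2, U=0, W=0, Z=2, Y=3, X=2) weight 3/400
  (V=3, U=1, W=0, Z=1, Y=2, X=2) weight 3/280
  … 7 more
Group by V:
  weight(V=1) = 3/70
  weight(V=2) = 3/50
  weight(V=3) = 3/70
Total weight = 3/70 + 3/50 + 3/70 = 51/350
P(V=1 | obs) = 3/70 / 51/350 = 5/17
P(V=2 | obs) = 3/50 / 51/350 = 7/17
P(V=3 | obs) = 3/70 / 51/350 = 5/17

P(V = 3 | obs) = 5/17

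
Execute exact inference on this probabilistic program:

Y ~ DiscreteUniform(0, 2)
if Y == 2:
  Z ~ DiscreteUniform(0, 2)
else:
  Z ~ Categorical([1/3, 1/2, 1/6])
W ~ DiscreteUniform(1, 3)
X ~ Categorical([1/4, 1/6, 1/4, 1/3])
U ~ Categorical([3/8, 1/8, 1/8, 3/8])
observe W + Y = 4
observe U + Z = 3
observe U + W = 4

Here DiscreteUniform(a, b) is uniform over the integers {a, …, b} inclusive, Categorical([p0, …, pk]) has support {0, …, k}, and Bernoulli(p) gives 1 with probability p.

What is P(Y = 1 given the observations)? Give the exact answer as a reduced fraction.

P(Y = 1 | obs) = 1/3

Enumerate traces; 8 have nonzero weight after conditioning:
  (Y=1, Z=2, W=3, X=0, U=1) weight 1/1728
  (Y=1, Z=2, W=3, X=1, U=1) weight 1/2592
  (Y=1, Z=2, W=3, X=2, U=1) weight 1/1728
  (Y=1, Z=2, W=3, X=3, U=1) weight 1/1296
  (Y=2, Z=1, W=2, X=0, U=2) weight 1/864
  (Y=2, Z=1, W=2, X=1, U=2) weight 1/1296
  (Y=2, Z=1, W=2, X=2, U=2) weight 1/864
  (Y=2, Z=1, W=2, X=3, U=2) weight 1/648
Group by Y:
  weight(Y=1) = 1/432
  weight(Y=2) = 1/216
Total weight = 1/432 + 1/216 = 1/144
P(Y=1 | obs) = 1/432 / 1/144 = 1/3
P(Y=2 | obs) = 1/216 / 1/144 = 2/3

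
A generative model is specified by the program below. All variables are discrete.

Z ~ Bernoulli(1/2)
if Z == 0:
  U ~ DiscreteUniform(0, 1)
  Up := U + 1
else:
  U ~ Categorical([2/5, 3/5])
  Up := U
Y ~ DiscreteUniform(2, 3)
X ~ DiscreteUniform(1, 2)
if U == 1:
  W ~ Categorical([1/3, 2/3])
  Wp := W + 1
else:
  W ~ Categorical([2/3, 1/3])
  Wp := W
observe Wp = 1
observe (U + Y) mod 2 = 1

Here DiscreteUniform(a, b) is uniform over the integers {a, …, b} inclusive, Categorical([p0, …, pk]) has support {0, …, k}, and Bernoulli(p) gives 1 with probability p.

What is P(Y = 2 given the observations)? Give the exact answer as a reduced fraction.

Enumerate traces; 8 have nonzero weight after conditioning:
  (Z=0, U=0, Y=3, X=1, W=1) weight 1/48
  (Z=0, U=0, Y=3, X=2, W=1) weight 1/48
  (Z=0, U=1, Y=2, X=1, W=0) weight 1/48
  (Z=0, U=1, Y=2, X=2, W=0) weight 1/48
  (Z=1, U=0, Y=3, X=1, W=1) weight 1/60
  (Z=1, U=0, Y=3, X=2, W=1) weight 1/60
  (Z=1, U=1, Y=2, X=1, W=0) weight 1/40
  (Z=1, U=1, Y=2, X=2, W=0) weight 1/40
Group by Y:
  weight(Y=2) = 11/120
  weight(Y=3) = 3/40
Total weight = 11/120 + 3/40 = 1/6
P(Y=2 | obs) = 11/120 / 1/6 = 11/20
P(Y=3 | obs) = 3/40 / 1/6 = 9/20

P(Y = 2 | obs) = 11/20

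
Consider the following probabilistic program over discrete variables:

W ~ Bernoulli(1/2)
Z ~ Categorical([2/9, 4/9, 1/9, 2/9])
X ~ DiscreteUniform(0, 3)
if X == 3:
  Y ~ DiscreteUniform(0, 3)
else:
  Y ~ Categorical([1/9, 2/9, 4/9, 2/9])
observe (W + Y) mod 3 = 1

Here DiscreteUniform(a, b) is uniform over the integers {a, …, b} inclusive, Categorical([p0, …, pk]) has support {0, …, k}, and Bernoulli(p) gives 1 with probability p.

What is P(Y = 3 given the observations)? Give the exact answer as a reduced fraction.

Enumerate traces; 48 have nonzero weight after conditioning:
  (W=0, Z=0, X=0, Y=1) weight 1/162
  (W=0, Z=0, X=1, Y=1) weight 1/162
  (W=0, Z=0, X=2, Y=1) weight 1/162
  (W=0, Z=0, X=3, Y=1) weight 1/144
  (W=0, Z=1, X=0, Y=1) weight 1/81
  (W=0, Z=1, X=1, Y=1) weight 1/81
  (W=0, Z=1, X=2, Y=1) weight 1/81
  (W=0, Z=1, X=3, Y=1) weight 1/72
  (W=1, Z=0, X=0, Y=0) weight 1/324
  (W=1, Z=0, X=0, Y=3) weight 1/162
  … 38 more
Group by Y:
  weight(Y=0) = 7/96
  weight(Y=1) = 11/96
  weight(Y=3) = 11/96
Total weight = 7/96 + 11/96 + 11/96 = 29/96
P(Y=0 | obs) = 7/96 / 29/96 = 7/29
P(Y=1 | obs) = 11/96 / 29/96 = 11/29
P(Y=3 | obs) = 11/96 / 29/96 = 11/29

P(Y = 3 | obs) = 11/29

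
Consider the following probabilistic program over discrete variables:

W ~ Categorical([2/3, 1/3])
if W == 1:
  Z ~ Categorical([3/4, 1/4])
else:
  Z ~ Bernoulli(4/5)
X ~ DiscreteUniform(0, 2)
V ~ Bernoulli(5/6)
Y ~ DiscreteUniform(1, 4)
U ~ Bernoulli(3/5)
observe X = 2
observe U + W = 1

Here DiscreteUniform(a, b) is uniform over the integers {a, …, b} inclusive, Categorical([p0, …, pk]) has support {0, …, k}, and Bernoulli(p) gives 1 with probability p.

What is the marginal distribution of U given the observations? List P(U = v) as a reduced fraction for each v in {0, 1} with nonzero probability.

Enumerate traces; 32 have nonzero weight after conditioning:
  (W=0, Z=0, X=2, V=0, Y=1, U=1) weight 1/900
  (W=0, Z=0, X=2, V=0, Y=2, U=1) weight 1/900
  (W=0, Z=0, X=2, V=0, Y=3, U=1) weight 1/900
  (W=0, Z=0, X=2, V=0, Y=4, U=1) weight 1/900
  (W=0, Z=0, X=2, V=1, Y=1, U=1) weight 1/180
  (W=0, Z=0, X=2, V=1, Y=2, U=1) weight 1/180
  (W=0, Z=0, X=2, V=1, Y=3, U=1) weight 1/180
  (W=0, Z=0, X=2, V=1, Y=4, U=1) weight 1/180
  (W=1, Z=0, X=2, V=0, Y=1, U=0) weight 1/720
  … 23 more
Group by U:
  weight(U=0) = 2/45
  weight(U=1) = 2/15
Total weight = 2/45 + 2/15 = 8/45
P(U=0 | obs) = 2/45 / 8/45 = 1/4
P(U=1 | obs) = 2/15 / 8/45 = 3/4

P(U=0) = 1/4, P(U=1) = 3/4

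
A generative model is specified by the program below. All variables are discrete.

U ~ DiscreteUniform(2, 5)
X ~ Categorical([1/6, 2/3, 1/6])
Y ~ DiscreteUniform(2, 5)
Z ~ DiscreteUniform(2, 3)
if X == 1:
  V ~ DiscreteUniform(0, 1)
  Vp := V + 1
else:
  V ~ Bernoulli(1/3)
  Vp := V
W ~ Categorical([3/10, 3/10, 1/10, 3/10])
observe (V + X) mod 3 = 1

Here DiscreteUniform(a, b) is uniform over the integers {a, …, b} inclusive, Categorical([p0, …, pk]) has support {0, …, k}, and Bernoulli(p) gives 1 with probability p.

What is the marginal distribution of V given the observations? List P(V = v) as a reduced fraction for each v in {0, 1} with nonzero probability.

P(V=0) = 6/7, P(V=1) = 1/7

Enumerate traces; 256 have nonzero weight after conditioning:
  (U=2, X=0, Y=2, Z=2, V=1, W=0) weight 1/1920
  (U=2, X=0, Y=2, Z=2, V=1, W=1) weight 1/1920
  (U=2, X=0, Y=2, Z=2, V=1, W=2) weight 1/5760
  (U=2, X=0, Y=2, Z=2, V=1, W=3) weight 1/1920
  (U=2, X=0, Y=2, Z=3, V=1, W=0) weight 1/1920
  (U=2, X=0, Y=2, Z=3, V=1, W=1) weight 1/1920
  (U=2, X=0, Y=2, Z=3, V=1, W=2) weight 1/5760
  (U=2, X=0, Y=2, Z=3, V=1, W=3) weight 1/1920
  (U=2, X=1, Y=2, Z=2, V=0, W=0) weight 1/320
  … 247 more
Group by V:
  weight(V=0) = 1/3
  weight(V=1) = 1/18
Total weight = 1/3 + 1/18 = 7/18
P(V=0 | obs) = 1/3 / 7/18 = 6/7
P(V=1 | obs) = 1/18 / 7/18 = 1/7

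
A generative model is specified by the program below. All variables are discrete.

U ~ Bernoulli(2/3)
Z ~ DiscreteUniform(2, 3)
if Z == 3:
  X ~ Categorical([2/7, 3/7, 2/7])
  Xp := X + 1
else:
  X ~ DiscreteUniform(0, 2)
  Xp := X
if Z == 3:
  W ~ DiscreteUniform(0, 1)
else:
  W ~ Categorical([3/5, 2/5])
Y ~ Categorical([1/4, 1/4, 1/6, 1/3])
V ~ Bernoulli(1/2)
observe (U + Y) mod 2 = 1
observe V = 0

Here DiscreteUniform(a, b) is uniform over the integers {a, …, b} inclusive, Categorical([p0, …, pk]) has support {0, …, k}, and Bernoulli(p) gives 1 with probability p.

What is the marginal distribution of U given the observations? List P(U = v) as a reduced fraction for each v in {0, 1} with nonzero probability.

P(U=0) = 7/17, P(U=1) = 10/17

Enumerate traces; 48 have nonzero weight after conditioning:
  (U=0, Z=2, X=0, W=0, Y=1, V=0) weight 1/240
  (U=0, Z=2, X=0, W=0, Y=3, V=0) weight 1/180
  (U=0, Z=2, X=0, W=1, Y=1, V=0) weight 1/360
  (U=0, Z=2, X=0, W=1, Y=3, V=0) weight 1/270
  (U=0, Z=2, X=1, W=0, Y=1, V=0) weight 1/240
  (U=0, Z=2, X=1, W=0, Y=3, V=0) weight 1/180
  (U=0, Z=2, X=1, W=1, Y=1, V=0) weight 1/360
  (U=0, Z=2, X=1, W=1, Y=3, V=0) weight 1/270
  (U=1, Z=2, X=0, W=0, Y=0, V=0) weight 1/120
  … 39 more
Group by U:
  weight(U=0) = 7/72
  weight(U=1) = 5/36
Total weight = 7/72 + 5/36 = 17/72
P(U=0 | obs) = 7/72 / 17/72 = 7/17
P(U=1 | obs) = 5/36 / 17/72 = 10/17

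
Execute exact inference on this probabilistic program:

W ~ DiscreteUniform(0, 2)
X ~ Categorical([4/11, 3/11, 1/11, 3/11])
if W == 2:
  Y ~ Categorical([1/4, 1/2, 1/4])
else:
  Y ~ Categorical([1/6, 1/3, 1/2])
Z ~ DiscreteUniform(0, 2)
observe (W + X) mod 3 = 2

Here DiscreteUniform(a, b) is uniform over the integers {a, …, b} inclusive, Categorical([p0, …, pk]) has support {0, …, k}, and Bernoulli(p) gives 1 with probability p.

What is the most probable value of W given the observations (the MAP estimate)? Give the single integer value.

argmax_v P(W = v | obs) = 2

Enumerate traces; 36 have nonzero weight after conditioning:
  (W=0, X=2, Y=0, Z=0) weight 1/594
  (W=0, X=2, Y=0, Z=1) weight 1/594
  (W=0, X=2, Y=0, Z=2) weight 1/594
  (W=0, X=2, Y=1, Z=0) weight 1/297
  (W=0, X=2, Y=1, Z=1) weight 1/297
  (W=0, X=2, Y=1, Z=2) weight 1/297
  (W=0, X=2, Y=2, Z=0) weight 1/198
  (W=0, X=2, Y=2, Z=1) weight 1/198
  (W=1, X=1, Y=0, Z=0) weight 1/198
  (W=2, X=0, Y=0, Z=0) weight 1/99
  … 26 more
Group by W:
  weight(W=0) = 1/33
  weight(W=1) = 1/11
  weight(W=2) = 7/33
Total weight = 1/33 + 1/11 + 7/33 = 1/3
P(W=0 | obs) = 1/33 / 1/3 = 1/11
P(W=1 | obs) = 1/11 / 1/3 = 3/11
P(W=2 | obs) = 7/33 / 1/3 = 7/11
argmax = 2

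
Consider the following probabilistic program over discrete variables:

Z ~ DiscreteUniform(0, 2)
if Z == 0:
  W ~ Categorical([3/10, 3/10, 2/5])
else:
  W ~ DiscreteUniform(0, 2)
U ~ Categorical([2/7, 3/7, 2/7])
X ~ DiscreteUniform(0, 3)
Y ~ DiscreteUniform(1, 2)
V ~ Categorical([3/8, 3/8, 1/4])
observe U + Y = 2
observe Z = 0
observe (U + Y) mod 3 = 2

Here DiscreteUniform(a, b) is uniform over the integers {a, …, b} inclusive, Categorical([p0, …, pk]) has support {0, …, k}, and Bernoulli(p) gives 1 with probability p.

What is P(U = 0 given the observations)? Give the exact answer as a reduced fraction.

Enumerate traces; 72 have nonzero weight after conditioning:
  (Z=0, W=0, U=0, X=0, Y=2, V=0) weight 3/2240
  (Z=0, W=0, U=0, X=0, Y=2, V=1) weight 3/2240
  (Z=0, W=0, U=0, X=0, Y=2, V=2) weight 1/1120
  (Z=0, W=0, U=0, X=1, Y=2, V=0) weight 3/2240
  (Z=0, W=0, U=0, X=1, Y=2, V=1) weight 3/2240
  (Z=0, W=0, U=0, X=1, Y=2, V=2) weight 1/1120
  (Z=0, W=0, U=0, X=2, Y=2, V=0) weight 3/2240
  (Z=0, W=0, U=0, X=2, Y=2, V=1) weight 3/2240
  (Z=0, W=0, U=1, X=0, Y=1, V=0) weight 9/4480
  … 63 more
Group by U:
  weight(U=0) = 1/21
  weight(U=1) = 1/14
Total weight = 1/21 + 1/14 = 5/42
P(U=0 | obs) = 1/21 / 5/42 = 2/5
P(U=1 | obs) = 1/14 / 5/42 = 3/5

P(U = 0 | obs) = 2/5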